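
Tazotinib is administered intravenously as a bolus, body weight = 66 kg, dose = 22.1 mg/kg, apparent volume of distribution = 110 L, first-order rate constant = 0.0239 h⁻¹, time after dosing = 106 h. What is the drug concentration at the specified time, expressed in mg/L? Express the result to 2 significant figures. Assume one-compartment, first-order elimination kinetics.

Total dose = 22.1 × 66 = 1459 mg
C₀ = Dose / Vd = 1459 / 110 = 13.26 mg/L
C = C₀ · e^(−k·t) = 13.26 × e^(−0.02390 × 106)
  = 13.26 × 0.07939 = 1.053 mg/L

1.1 mg/L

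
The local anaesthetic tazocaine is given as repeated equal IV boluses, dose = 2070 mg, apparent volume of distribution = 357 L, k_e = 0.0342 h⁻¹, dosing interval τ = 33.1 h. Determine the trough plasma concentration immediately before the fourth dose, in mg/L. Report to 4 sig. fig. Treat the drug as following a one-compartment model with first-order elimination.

2.666 mg/L

C₀ per dose = Dose / Vd = 2070 / 357 = 5.798 mg/L
Fraction remaining after one interval: r = e^(−kτ) = e^(−0.03420 × 33.1) = 0.3224
Before dose 4, 3 doses have been given (aged 1τ, 2τ, 3τ).
C_trough = C₀ × (r + r² + … + r^3) = C₀ × r(1−r^3)/(1−r)
        = 5.798 × 0.3224 × (1 − 0.03351) / (1 − 0.3224) = 2.666 mg/L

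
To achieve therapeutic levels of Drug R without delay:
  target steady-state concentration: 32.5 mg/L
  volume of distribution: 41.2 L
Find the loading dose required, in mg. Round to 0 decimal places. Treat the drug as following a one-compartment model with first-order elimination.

LD = Css × Vd = 32.5 × 41.2 = 1339 mg

1339 mg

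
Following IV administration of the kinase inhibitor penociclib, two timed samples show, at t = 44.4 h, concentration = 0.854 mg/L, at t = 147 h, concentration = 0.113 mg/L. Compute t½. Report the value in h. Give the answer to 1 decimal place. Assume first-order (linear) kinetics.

35.2 h

k = ln(C₁/C₂) / (t₂ − t₁) = ln(0.854/0.113) / (147 − 44.4)
  = 2.023 / 102.6 = 0.01972 h⁻¹
t½ = ln2 / k = 0.693147 / 0.01972 = 35.15 h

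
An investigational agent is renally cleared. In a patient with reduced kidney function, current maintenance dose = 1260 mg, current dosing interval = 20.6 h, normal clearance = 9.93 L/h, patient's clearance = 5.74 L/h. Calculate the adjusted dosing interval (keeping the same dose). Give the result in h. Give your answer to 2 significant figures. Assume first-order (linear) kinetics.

To keep the same average steady-state level, dosing rate must scale with clearance.
CL ratio = 5.74 / 9.93 = 0.5780
New interval (same dose) = 20.6 / 0.5780 = 35.64 h

36 h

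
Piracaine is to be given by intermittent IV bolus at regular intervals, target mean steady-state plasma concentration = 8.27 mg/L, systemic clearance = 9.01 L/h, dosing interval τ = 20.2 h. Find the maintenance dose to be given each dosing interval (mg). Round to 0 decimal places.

At steady state, Dose/τ = Css × CL.
Dose = Css × CL × τ = 8.27 × 9.010 × 20.2 = 1505 mg

1505 mg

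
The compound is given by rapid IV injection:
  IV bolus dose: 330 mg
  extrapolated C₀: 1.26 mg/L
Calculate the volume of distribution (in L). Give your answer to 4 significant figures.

261.9 L

Vd = Dose / C₀ = 330.0 / 1.26 = 261.9 L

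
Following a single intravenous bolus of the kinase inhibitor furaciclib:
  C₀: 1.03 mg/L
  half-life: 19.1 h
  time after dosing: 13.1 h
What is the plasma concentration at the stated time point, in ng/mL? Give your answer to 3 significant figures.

640 ng/mL

k = ln2 / t½ = 0.693147 / 19.1 = 0.03629 h⁻¹
C = C₀ · e^(−k·t) = 1.030 × e^(−0.03629 × 13.1)
  = 1.030 × 0.6216 = 0.6402 mg/L
Convert: 0.6402 mg/L × 1000 = 640.2 ng/mL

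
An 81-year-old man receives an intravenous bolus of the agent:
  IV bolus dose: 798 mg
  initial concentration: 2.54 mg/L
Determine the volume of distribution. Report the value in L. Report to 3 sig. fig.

314 L

Vd = Dose / C₀ = 798.0 / 2.54 = 314.2 L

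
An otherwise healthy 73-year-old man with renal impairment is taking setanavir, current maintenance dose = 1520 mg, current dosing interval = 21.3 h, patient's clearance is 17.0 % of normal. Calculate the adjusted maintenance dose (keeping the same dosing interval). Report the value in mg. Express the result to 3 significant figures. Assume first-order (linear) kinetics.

To keep the same average steady-state level, dosing rate must scale with clearance.
CL ratio = 17.0 / 100 = 0.1700
New dose (same interval) = 1520 × 0.1700 = 258.4 mg

258 mg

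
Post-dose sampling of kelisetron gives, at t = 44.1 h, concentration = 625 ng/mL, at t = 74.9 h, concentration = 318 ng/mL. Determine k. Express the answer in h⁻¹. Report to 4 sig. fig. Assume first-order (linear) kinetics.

0.02194 h⁻¹

k = ln(C₁/C₂) / (t₂ − t₁) = ln(625/318) / (74.9 − 44.1)
  = 0.6757 / 30.80 = 0.02194 h⁻¹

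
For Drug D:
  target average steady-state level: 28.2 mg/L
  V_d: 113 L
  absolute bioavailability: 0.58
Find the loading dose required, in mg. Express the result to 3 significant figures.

LD = Css × Vd / F = 28.2 × 113 / 0.58 = 5494 mg

5490 mg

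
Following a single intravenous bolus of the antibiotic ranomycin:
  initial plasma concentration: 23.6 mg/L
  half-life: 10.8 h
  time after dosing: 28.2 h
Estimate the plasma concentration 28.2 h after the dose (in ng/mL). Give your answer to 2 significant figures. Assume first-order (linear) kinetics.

k = ln2 / t½ = 0.693147 / 10.8 = 0.06418 h⁻¹
C = C₀ · e^(−k·t) = 23.60 × e^(−0.06418 × 28.2)
  = 23.60 × 0.1637 = 3.863 mg/L
Convert: 3.863 mg/L × 1000 = 3863 ng/mL

3900 ng/mL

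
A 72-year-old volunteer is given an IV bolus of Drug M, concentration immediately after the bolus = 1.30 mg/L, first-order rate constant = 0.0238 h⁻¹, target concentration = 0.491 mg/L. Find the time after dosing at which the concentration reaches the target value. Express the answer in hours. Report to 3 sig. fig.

40.9 h

t = ln(C₀ / C) / k = ln(1.300 / 0.491) / 0.02380
  = ln(2.648) / 0.02380 = 0.9738 / 0.02380 = 40.92 h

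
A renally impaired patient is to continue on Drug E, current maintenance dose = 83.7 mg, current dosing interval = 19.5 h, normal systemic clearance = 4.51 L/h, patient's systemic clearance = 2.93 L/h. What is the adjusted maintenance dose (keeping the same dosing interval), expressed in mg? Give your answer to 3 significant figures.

54.4 mg

To keep the same average steady-state level, dosing rate must scale with clearance.
CL ratio = 2.93 / 4.51 = 0.6497
New dose (same interval) = 83.7 × 0.6497 = 54.38 mg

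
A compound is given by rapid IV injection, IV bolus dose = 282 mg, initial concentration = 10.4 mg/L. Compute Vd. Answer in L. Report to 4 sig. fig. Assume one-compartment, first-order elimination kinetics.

Vd = Dose / C₀ = 282.0 / 10.4 = 27.12 L

27.12 L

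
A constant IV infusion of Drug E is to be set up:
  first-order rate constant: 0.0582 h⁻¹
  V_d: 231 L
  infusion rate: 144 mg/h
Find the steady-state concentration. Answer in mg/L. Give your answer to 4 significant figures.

CL = k × Vd = 0.05820 × 231 = 13.44 L/h
At steady state Css = R₀ / CL = 144 / 13.44 = 10.71 mg/L

10.71 mg/L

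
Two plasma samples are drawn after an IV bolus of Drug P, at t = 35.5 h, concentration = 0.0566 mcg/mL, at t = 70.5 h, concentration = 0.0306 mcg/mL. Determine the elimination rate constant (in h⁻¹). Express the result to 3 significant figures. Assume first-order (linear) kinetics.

k = ln(C₁/C₂) / (t₂ − t₁) = ln(0.0566/0.0306) / (70.5 − 35.5)
  = 0.6150 / 35.00 = 0.01757 h⁻¹

0.0176 h⁻¹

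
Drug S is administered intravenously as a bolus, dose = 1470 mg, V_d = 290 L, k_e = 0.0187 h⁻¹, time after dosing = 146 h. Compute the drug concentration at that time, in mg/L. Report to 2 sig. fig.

C₀ = Dose / Vd = 1470 / 290 = 5.069 mg/L
C = C₀ · e^(−k·t) = 5.069 × e^(−0.01870 × 146)
  = 5.069 × 0.06521 = 0.3305 mg/L

0.33 mg/L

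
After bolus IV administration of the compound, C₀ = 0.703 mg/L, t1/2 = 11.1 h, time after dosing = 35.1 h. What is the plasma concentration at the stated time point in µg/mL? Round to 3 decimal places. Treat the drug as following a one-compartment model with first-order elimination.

0.079 µg/mL

k = ln2 / t½ = 0.693147 / 11.1 = 0.06245 h⁻¹
C = C₀ · e^(−k·t) = 0.7030 × e^(−0.06245 × 35.1)
  = 0.7030 × 0.1117 = 0.07853 mg/L
(0.07853 mg/L = 0.07853 µg/mL)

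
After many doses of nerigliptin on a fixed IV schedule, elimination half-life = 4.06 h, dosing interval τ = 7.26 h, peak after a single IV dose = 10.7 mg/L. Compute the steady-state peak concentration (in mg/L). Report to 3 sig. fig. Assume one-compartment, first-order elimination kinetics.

k = ln2 / t½ = 0.693147 / 4.06 = 0.1707 h⁻¹
e^(−kτ) = e^(−0.1707 × 7.26) = 0.2896
Accumulation ratio R = 1 / (1 − e^(−kτ)) = 1 / (1 − 0.2896) = 1.408
Steady-state peak = C₀ × R = 10.7 × 1.408 = 15.07 mg/L

15.1 mg/L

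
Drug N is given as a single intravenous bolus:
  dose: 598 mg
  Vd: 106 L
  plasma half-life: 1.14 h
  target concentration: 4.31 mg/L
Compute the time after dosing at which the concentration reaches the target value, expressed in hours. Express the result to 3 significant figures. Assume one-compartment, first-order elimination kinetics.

C₀ = Dose / Vd = 598.0 / 106 = 5.642 mg/L
k = ln2 / t½ = 0.693147 / 1.14 = 0.6080 h⁻¹
t = ln(C₀ / C) / k = ln(5.642 / 4.31) / 0.6080
  = ln(1.309) / 0.6080 = 0.2693 / 0.6080 = 0.4429 h

0.443 h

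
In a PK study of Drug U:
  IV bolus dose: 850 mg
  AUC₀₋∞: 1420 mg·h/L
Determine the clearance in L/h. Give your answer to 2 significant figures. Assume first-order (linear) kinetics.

0.60 L/h

CL = Dose / AUC = 850 / 1420 = 0.5986 L/h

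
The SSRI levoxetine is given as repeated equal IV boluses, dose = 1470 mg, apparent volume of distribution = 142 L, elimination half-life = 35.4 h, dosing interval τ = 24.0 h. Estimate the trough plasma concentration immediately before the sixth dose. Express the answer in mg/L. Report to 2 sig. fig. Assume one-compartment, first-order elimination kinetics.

C₀ per dose = Dose / Vd = 1470 / 142 = 10.35 mg/L
k = ln2 / t½ = 0.693147 / 35.4 = 0.01958 h⁻¹
Fraction remaining after one interval: r = e^(−kτ) = e^(−0.01958 × 24.0) = 0.6251
Before dose 6, 5 doses have been given (aged 1τ, 2τ, 3τ, 4τ, 5τ).
C_trough = C₀ × (r + r² + … + r^5) = C₀ × r(1−r^5)/(1−r)
        = 10.35 × 0.6251 × (1 − 0.09544) / (1 − 0.6251) = 15.61 mg/L

16 mg/L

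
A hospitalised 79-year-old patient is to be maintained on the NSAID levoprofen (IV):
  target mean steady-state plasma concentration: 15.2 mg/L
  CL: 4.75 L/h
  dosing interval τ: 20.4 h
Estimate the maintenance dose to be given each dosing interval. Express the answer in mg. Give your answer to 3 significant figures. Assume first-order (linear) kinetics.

1470 mg

At steady state, Dose/τ = Css × CL.
Dose = Css × CL × τ = 15.2 × 4.750 × 20.4 = 1473 mg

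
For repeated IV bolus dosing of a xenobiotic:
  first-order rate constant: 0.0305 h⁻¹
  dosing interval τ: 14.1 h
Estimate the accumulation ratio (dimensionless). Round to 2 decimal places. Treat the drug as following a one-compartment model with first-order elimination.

2.86

e^(−kτ) = e^(−0.03050 × 14.1) = 0.6505
Accumulation ratio R = 1 / (1 − e^(−kτ)) = 1 / (1 − 0.6505) = 2.861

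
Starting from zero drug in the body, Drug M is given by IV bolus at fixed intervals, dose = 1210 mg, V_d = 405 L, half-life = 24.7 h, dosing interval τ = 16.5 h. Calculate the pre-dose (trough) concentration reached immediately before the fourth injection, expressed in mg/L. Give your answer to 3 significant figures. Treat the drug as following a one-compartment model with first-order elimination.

3.81 mg/L

C₀ per dose = Dose / Vd = 1210 / 405 = 2.988 mg/L
k = ln2 / t½ = 0.693147 / 24.7 = 0.02806 h⁻¹
Fraction remaining after one interval: r = e^(−kτ) = e^(−0.02806 × 16.5) = 0.6294
Before dose 4, 3 doses have been given (aged 1τ, 2τ, 3τ).
C_trough = C₀ × (r + r² + … + r^3) = C₀ × r(1−r^3)/(1−r)
        = 2.988 × 0.6294 × (1 − 0.2493) / (1 − 0.6294) = 3.810 mg/L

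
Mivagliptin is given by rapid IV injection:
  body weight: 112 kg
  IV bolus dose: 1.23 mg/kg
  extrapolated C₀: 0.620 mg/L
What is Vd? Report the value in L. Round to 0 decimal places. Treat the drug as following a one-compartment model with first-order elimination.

222 L

Dose = 1.23 × 112 = 137.8 mg
Vd = Dose / C₀ = 137.8 / 0.620 = 222.3 L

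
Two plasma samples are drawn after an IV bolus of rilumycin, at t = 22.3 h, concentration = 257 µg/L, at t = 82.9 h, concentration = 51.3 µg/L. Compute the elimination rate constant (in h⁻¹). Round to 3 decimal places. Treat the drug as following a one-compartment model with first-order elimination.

0.027 h⁻¹

k = ln(C₁/C₂) / (t₂ − t₁) = ln(257/51.3) / (82.9 − 22.3)
  = 1.611 / 60.60 = 0.02658 h⁻¹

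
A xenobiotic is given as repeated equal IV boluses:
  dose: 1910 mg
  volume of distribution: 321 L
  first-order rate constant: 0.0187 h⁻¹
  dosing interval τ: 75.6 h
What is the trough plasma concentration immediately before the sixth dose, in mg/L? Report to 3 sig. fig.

1.91 mg/L

C₀ per dose = Dose / Vd = 1910 / 321 = 5.950 mg/L
Fraction remaining after one interval: r = e^(−kτ) = e^(−0.01870 × 75.6) = 0.2432
Before dose 6, 5 doses have been given (aged 1τ, 2τ, 3τ, 4τ, 5τ).
C_trough = C₀ × (r + r² + … + r^5) = C₀ × r(1−r^5)/(1−r)
        = 5.950 × 0.2432 × (1 − 0.0008508) / (1 − 0.2432) = 1.910 mg/L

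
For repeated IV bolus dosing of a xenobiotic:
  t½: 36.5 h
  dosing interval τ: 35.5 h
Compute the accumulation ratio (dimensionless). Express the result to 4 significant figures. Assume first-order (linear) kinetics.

2.039

k = ln2 / t½ = 0.693147 / 36.5 = 0.01899 h⁻¹
e^(−kτ) = e^(−0.01899 × 35.5) = 0.5096
Accumulation ratio R = 1 / (1 − e^(−kτ)) = 1 / (1 − 0.5096) = 2.039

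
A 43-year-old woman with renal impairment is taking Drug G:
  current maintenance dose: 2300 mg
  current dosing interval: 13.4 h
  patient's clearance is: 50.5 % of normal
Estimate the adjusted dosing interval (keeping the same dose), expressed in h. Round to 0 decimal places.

27 h

To keep the same average steady-state level, dosing rate must scale with clearance.
CL ratio = 50.5 / 100 = 0.5050
New interval (same dose) = 13.4 / 0.5050 = 26.53 h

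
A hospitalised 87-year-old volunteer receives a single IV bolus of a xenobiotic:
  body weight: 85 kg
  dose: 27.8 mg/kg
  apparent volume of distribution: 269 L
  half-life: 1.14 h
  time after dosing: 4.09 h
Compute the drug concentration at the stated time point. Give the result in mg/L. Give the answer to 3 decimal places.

0.731 mg/L

Total dose = 27.8 × 85 = 2363 mg
C₀ = Dose / Vd = 2363 / 269 = 8.784 mg/L
k = ln2 / t½ = 0.693147 / 1.14 = 0.6080 h⁻¹
C = C₀ · e^(−k·t) = 8.784 × e^(−0.6080 × 4.09)
  = 8.784 × 0.08318 = 0.7307 mg/L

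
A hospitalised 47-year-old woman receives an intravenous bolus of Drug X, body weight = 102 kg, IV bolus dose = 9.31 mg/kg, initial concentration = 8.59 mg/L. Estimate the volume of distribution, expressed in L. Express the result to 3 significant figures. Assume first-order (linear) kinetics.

Dose = 9.31 × 102 = 949.6 mg
Vd = Dose / C₀ = 949.6 / 8.59 = 110.5 L

111 L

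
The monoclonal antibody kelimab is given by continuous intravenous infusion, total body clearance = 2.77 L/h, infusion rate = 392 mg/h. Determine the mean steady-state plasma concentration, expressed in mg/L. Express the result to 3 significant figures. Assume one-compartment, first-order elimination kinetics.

At steady state Css = R₀ / CL = 392 / 2.770 = 141.5 mg/L

142 mg/L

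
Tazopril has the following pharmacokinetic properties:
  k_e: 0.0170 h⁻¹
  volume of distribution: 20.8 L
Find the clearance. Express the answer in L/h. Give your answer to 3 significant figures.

CL = k × Vd = 0.0170 × 20.8 = 0.3536 L/h

0.354 L/h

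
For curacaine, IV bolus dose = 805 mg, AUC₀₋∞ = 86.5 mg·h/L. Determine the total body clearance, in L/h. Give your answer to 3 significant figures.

CL = Dose / AUC = 805 / 86.5 = 9.306 L/h

9.31 L/h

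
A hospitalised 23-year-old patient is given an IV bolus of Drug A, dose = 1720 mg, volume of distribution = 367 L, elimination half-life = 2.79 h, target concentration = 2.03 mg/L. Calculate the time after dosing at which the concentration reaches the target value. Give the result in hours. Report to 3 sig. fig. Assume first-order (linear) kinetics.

C₀ = Dose / Vd = 1720 / 367 = 4.687 mg/L
k = ln2 / t½ = 0.693147 / 2.79 = 0.2484 h⁻¹
t = ln(C₀ / C) / k = ln(4.687 / 2.03) / 0.2484
  = ln(2.309) / 0.2484 = 0.8368 / 0.2484 = 3.369 h

3.37 h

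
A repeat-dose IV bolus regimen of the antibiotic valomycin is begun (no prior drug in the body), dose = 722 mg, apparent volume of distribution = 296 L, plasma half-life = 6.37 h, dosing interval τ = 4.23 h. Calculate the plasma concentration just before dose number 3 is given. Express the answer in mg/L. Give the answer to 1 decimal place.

2.5 mg/L

C₀ per dose = Dose / Vd = 722 / 296 = 2.439 mg/L
k = ln2 / t½ = 0.693147 / 6.37 = 0.1088 h⁻¹
Fraction remaining after one interval: r = e^(−kτ) = e^(−0.1088 × 4.23) = 0.6311
Before dose 3, 2 doses have been given (aged 1τ, 2τ).
C_trough = C₀ × (r + r²) = 2.439 × (0.6311 + 0.3983) = 2.511 mg/L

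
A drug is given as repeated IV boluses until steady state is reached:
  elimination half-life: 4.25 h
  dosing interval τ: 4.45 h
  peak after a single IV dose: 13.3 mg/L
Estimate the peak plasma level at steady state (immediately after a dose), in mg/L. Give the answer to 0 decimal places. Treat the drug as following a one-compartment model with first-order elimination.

k = ln2 / t½ = 0.693147 / 4.25 = 0.1631 h⁻¹
e^(−kτ) = e^(−0.1631 × 4.45) = 0.4839
Accumulation ratio R = 1 / (1 − e^(−kτ)) = 1 / (1 − 0.4839) = 1.938
Steady-state peak = C₀ × R = 13.3 × 1.938 = 25.78 mg/L

26 mg/L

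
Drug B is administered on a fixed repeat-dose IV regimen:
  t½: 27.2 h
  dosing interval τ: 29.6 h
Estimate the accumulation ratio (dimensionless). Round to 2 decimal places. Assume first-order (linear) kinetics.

1.89

k = ln2 / t½ = 0.693147 / 27.2 = 0.02548 h⁻¹
e^(−kτ) = e^(−0.02548 × 29.6) = 0.4704
Accumulation ratio R = 1 / (1 − e^(−kτ)) = 1 / (1 − 0.4704) = 1.888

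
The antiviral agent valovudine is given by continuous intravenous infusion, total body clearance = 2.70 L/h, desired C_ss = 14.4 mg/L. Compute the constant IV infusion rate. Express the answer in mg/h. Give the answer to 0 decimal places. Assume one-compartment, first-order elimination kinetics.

At steady state, infusion rate R₀ = Css × CL = 14.4 × 2.700 = 38.88 mg/h

39 mg/h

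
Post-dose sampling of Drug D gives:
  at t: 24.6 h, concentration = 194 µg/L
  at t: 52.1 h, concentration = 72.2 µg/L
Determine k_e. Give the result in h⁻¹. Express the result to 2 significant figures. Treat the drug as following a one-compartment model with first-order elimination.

0.036 h⁻¹

k = ln(C₁/C₂) / (t₂ − t₁) = ln(194/72.2) / (52.1 − 24.6)
  = 0.9884 / 27.50 = 0.03594 h⁻¹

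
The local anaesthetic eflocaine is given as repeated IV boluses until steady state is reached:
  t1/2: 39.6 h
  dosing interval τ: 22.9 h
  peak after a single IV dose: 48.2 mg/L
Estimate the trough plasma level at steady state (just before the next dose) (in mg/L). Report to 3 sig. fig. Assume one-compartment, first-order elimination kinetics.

97.8 mg/L

k = ln2 / t½ = 0.693147 / 39.6 = 0.01750 h⁻¹
e^(−kτ) = e^(−0.01750 × 22.9) = 0.6698
Accumulation ratio R = 1 / (1 − e^(−kτ)) = 1 / (1 − 0.6698) = 3.028
Steady-state trough = C₀ × R × e^(−kτ) = 48.2 × 3.028 × 0.6698 = 97.76 mg/L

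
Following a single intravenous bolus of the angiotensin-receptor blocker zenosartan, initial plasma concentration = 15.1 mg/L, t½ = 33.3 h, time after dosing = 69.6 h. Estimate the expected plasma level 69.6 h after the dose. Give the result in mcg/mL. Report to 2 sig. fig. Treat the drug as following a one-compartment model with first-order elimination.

k = ln2 / t½ = 0.693147 / 33.3 = 0.02082 h⁻¹
C = C₀ · e^(−k·t) = 15.10 × e^(−0.02082 × 69.6)
  = 15.10 × 0.2348 = 3.545 mg/L
(3.545 mg/L = 3.545 mcg/mL)

3.5 mcg/mL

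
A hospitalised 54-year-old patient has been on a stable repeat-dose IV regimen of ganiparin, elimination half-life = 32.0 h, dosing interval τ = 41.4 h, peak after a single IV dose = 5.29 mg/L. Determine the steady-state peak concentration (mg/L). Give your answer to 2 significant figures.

8.9 mg/L

k = ln2 / t½ = 0.693147 / 32.0 = 0.02166 h⁻¹
e^(−kτ) = e^(−0.02166 × 41.4) = 0.4079
Accumulation ratio R = 1 / (1 − e^(−kτ)) = 1 / (1 − 0.4079) = 1.689
Steady-state peak = C₀ × R = 5.29 × 1.689 = 8.935 mg/L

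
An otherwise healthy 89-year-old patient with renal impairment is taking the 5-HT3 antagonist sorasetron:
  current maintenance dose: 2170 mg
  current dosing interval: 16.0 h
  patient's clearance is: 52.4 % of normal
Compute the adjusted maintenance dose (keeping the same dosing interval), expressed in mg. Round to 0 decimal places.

To keep the same average steady-state level, dosing rate must scale with clearance.
CL ratio = 52.4 / 100 = 0.5240
New dose (same interval) = 2170 × 0.5240 = 1137 mg

1137 mg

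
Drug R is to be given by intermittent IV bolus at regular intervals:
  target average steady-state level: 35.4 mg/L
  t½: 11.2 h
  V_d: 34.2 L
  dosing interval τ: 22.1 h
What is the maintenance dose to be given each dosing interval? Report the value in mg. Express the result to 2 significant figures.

k = ln2 / t½ = 0.693147 / 11.2 = 0.06189 h⁻¹
CL = k × Vd = 0.06189 × 34.2 = 2.117 L/h
At steady state, Dose/τ = Css × CL.
Dose = Css × CL × τ = 35.4 × 2.117 × 22.1 = 1656 mg

1700 mg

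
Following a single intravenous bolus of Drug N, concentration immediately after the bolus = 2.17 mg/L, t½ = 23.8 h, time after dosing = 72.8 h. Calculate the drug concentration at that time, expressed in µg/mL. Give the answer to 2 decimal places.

k = ln2 / t½ = 0.693147 / 23.8 = 0.02912 h⁻¹
C = C₀ · e^(−k·t) = 2.170 × e^(−0.02912 × 72.8)
  = 2.170 × 0.1200 = 0.2604 mg/L
(0.2604 mg/L = 0.2604 µg/mL)

0.26 µg/mL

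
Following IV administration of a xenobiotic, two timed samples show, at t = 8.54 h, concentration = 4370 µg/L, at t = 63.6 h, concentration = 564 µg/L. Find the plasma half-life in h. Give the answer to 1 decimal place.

18.6 h

k = ln(C₁/C₂) / (t₂ − t₁) = ln(4370/564) / (63.6 − 8.54)
  = 2.047 / 55.06 = 0.03718 h⁻¹
t½ = ln2 / k = 0.693147 / 0.03718 = 18.64 h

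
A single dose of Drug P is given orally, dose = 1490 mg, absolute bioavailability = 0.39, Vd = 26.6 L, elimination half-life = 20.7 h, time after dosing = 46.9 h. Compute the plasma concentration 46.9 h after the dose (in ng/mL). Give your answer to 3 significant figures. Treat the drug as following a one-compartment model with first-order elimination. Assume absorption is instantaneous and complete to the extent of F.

Amount reaching circulation = F × Dose = 0.39 × 1490 = 581.1 mg
C₀ = F·Dose / Vd = 581.1 / 26.6 = 21.85 mg/L
k = ln2 / t½ = 0.693147 / 20.7 = 0.03349 h⁻¹
C = C₀ · e^(−k·t) = 21.85 × e^(−0.03349 × 46.9)
  = 21.85 × 0.2079 = 4.543 mg/L
Convert: 4.543 mg/L × 1000 = 4543 ng/mL

4540 ng/mL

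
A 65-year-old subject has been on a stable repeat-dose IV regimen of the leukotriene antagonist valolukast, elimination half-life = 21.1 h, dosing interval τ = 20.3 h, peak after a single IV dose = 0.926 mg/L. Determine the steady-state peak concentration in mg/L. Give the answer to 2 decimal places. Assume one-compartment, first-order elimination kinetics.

k = ln2 / t½ = 0.693147 / 21.1 = 0.03285 h⁻¹
e^(−kτ) = e^(−0.03285 × 20.3) = 0.5133
Accumulation ratio R = 1 / (1 − e^(−kτ)) = 1 / (1 − 0.5133) = 2.055
Steady-state peak = C₀ × R = 0.926 × 2.055 = 1.903 mg/L

1.90 mg/L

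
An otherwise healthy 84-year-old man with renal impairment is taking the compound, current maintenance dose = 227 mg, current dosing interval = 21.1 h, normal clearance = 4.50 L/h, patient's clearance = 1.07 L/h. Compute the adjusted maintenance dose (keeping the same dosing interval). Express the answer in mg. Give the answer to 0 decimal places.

To keep the same average steady-state level, dosing rate must scale with clearance.
CL ratio = 1.07 / 4.50 = 0.2378
New dose (same interval) = 227 × 0.2378 = 53.98 mg

54 mg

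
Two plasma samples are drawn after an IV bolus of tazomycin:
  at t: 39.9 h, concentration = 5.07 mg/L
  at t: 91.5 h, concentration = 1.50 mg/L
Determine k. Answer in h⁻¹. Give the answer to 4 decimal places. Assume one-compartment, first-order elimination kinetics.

0.0236 h⁻¹

k = ln(C₁/C₂) / (t₂ − t₁) = ln(5.07/1.50) / (91.5 − 39.9)
  = 1.218 / 51.60 = 0.02360 h⁻¹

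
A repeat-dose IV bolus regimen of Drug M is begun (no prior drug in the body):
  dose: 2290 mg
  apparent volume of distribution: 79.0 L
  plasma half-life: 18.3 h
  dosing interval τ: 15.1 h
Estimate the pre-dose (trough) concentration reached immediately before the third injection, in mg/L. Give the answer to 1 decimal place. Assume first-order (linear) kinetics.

C₀ per dose = Dose / Vd = 2290 / 79.0 = 28.99 mg/L
k = ln2 / t½ = 0.693147 / 18.3 = 0.03788 h⁻¹
Fraction remaining after one interval: r = e^(−kτ) = e^(−0.03788 × 15.1) = 0.5644
Before dose 3, 2 doses have been given (aged 1τ, 2τ).
C_trough = C₀ × (r + r²) = 28.99 × (0.5644 + 0.3185) = 25.60 mg/L

25.6 mg/L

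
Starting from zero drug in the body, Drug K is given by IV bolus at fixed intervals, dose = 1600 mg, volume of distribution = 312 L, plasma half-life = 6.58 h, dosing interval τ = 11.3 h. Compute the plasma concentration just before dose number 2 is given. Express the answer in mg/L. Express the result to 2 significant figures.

C₀ per dose = Dose / Vd = 1600 / 312 = 5.128 mg/L
k = ln2 / t½ = 0.693147 / 6.58 = 0.1053 h⁻¹
Fraction remaining after one interval: r = e^(−kτ) = e^(−0.1053 × 11.3) = 0.3043
Before dose 2, 1 dose has been given (aged 1τ).
C_trough = C₀ × r = 5.128 × 0.3043 = 1.560 mg/L

1.6 mg/L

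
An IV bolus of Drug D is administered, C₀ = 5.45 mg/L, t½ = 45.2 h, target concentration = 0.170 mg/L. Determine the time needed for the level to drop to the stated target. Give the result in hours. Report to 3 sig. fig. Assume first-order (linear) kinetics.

k = ln2 / t½ = 0.693147 / 45.2 = 0.01534 h⁻¹
t = ln(C₀ / C) / k = ln(5.450 / 0.170) / 0.01534
  = ln(32.06) / 0.01534 = 3.468 / 0.01534 = 226.1 h

226 h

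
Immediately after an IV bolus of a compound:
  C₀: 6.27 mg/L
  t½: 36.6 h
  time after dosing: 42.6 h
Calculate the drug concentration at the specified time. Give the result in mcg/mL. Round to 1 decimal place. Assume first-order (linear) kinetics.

2.8 mcg/mL

k = ln2 / t½ = 0.693147 / 36.6 = 0.01894 h⁻¹
C = C₀ · e^(−k·t) = 6.270 × e^(−0.01894 × 42.6)
  = 6.270 × 0.4463 = 2.798 mg/L
(2.798 mg/L = 2.798 mcg/mL)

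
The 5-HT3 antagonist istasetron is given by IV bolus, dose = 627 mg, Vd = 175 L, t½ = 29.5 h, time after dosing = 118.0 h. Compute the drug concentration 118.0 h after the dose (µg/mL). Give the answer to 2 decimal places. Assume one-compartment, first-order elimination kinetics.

0.22 µg/mL

C₀ = Dose / Vd = 627.0 / 175 = 3.583 mg/L
k = ln2 / t½ = 0.693147 / 29.5 = 0.02350 h⁻¹
t / t½ = 118.0 / 29.5 = 4 half-lives
C = C₀ × (1/2)^4 = 3.583 × 0.06250 = 0.2239 mg/L
(0.2239 mg/L = 0.2239 µg/mL)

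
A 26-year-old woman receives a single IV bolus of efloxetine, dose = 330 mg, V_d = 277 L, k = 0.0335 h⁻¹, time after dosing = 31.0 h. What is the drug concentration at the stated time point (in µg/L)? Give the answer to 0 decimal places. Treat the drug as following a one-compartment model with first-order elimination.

422 µg/L

C₀ = Dose / Vd = 330.0 / 277 = 1.191 mg/L
C = C₀ · e^(−k·t) = 1.191 × e^(−0.03350 × 31.0)
  = 1.191 × 0.3540 = 0.4216 mg/L
Convert: 0.4216 mg/L × 1000 = 421.6 µg/L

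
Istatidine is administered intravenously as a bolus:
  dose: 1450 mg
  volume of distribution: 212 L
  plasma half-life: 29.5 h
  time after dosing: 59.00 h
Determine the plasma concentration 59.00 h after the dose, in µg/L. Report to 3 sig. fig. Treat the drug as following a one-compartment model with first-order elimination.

C₀ = Dose / Vd = 1450 / 212 = 6.840 mg/L
k = ln2 / t½ = 0.693147 / 29.5 = 0.02350 h⁻¹
t / t½ = 59.00 / 29.5 = 2 half-lives
C = C₀ × (1/2)^2 = 6.840 × 0.2500 = 1.710 mg/L
Convert: 1.710 mg/L × 1000 = 1710 µg/L

1710 µg/L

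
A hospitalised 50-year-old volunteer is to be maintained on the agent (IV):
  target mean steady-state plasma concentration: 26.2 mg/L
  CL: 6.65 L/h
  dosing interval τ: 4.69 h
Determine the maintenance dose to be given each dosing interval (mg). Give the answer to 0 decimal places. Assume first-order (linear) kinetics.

At steady state, Dose/τ = Css × CL.
Dose = Css × CL × τ = 26.2 × 6.650 × 4.69 = 817.1 mg

817 mg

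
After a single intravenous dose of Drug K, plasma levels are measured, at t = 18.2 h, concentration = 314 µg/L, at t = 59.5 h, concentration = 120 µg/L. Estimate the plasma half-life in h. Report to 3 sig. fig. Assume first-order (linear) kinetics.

29.8 h

k = ln(C₁/C₂) / (t₂ − t₁) = ln(314/120) / (59.5 − 18.2)
  = 0.9619 / 41.30 = 0.02329 h⁻¹
t½ = ln2 / k = 0.693147 / 0.02329 = 29.76 h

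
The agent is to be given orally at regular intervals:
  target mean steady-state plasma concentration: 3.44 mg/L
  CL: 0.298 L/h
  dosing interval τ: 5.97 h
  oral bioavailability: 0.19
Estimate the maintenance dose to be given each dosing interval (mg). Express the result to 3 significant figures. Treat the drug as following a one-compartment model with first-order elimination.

32.2 mg

At steady state, F × (Dose/τ) = Css × CL.
Dose = Css × CL × τ / F = 3.44 × 0.2980 × 5.97 / 0.19 = 32.21 mg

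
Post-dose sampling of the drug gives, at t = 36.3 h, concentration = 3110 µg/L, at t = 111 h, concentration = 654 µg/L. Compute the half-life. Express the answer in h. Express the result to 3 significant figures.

33.2 h

k = ln(C₁/C₂) / (t₂ − t₁) = ln(3110/654) / (111 − 36.3)
  = 1.559 / 74.70 = 0.02087 h⁻¹
t½ = ln2 / k = 0.693147 / 0.02087 = 33.21 h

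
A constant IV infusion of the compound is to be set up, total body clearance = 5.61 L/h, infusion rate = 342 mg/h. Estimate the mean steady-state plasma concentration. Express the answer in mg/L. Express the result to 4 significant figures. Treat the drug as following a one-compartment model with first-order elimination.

At steady state Css = R₀ / CL = 342 / 5.610 = 60.96 mg/L

60.96 mg/L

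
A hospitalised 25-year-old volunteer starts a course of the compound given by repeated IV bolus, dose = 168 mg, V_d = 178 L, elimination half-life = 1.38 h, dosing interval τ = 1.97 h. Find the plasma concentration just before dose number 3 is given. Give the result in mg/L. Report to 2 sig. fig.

C₀ per dose = Dose / Vd = 168 / 178 = 0.9438 mg/L
k = ln2 / t½ = 0.693147 / 1.38 = 0.5023 h⁻¹
Fraction remaining after one interval: r = e^(−kτ) = e^(−0.5023 × 1.97) = 0.3718
Before dose 3, 2 doses have been given (aged 1τ, 2τ).
C_trough = C₀ × (r + r²) = 0.9438 × (0.3718 + 0.1382) = 0.4813 mg/L

0.48 mg/L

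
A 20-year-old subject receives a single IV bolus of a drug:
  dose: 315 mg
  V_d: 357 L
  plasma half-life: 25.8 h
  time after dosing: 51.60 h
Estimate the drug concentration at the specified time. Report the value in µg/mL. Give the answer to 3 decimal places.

0.221 µg/mL

C₀ = Dose / Vd = 315.0 / 357 = 0.8824 mg/L
k = ln2 / t½ = 0.693147 / 25.8 = 0.02687 h⁻¹
t / t½ = 51.60 / 25.8 = 2 half-lives
C = C₀ × (1/2)^2 = 0.8824 × 0.2500 = 0.2206 mg/L
(0.2206 mg/L = 0.2206 µg/mL)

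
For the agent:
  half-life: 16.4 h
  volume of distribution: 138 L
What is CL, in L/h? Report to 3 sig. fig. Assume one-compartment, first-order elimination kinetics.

5.83 L/h

k = ln2 / t½ = 0.693147 / 16.4 = 0.04227 h⁻¹
CL = k × Vd = 0.04227 × 138 = 5.833 L/h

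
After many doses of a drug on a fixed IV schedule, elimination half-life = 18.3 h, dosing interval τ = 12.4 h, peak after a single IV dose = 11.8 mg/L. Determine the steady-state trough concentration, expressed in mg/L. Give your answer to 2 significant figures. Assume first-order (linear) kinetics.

20 mg/L

k = ln2 / t½ = 0.693147 / 18.3 = 0.03788 h⁻¹
e^(−kτ) = e^(−0.03788 × 12.4) = 0.6252
Accumulation ratio R = 1 / (1 − e^(−kτ)) = 1 / (1 − 0.6252) = 2.668
Steady-state trough = C₀ × R × e^(−kτ) = 11.8 × 2.668 × 0.6252 = 19.68 mg/L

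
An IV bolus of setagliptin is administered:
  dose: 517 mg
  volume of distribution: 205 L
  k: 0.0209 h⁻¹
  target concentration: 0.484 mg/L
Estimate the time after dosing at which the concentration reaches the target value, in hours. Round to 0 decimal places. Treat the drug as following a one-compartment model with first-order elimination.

79 h

C₀ = Dose / Vd = 517.0 / 205 = 2.522 mg/L
t = ln(C₀ / C) / k = ln(2.522 / 0.484) / 0.02090
  = ln(5.211) / 0.02090 = 1.651 / 0.02090 = 79.00 h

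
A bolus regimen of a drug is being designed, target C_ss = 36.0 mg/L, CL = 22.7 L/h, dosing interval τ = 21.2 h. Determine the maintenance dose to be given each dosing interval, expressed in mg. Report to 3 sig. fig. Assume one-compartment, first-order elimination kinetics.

At steady state, Dose/τ = Css × CL.
Dose = Css × CL × τ = 36.0 × 22.70 × 21.2 = 17320 mg

17300 mg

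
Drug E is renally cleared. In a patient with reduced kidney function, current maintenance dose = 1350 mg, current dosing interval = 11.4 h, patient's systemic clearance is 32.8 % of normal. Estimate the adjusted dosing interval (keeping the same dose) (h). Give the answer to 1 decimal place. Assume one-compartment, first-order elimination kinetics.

To keep the same average steady-state level, dosing rate must scale with clearance.
CL ratio = 32.8 / 100 = 0.3280
New interval (same dose) = 11.4 / 0.3280 = 34.76 h

34.8 h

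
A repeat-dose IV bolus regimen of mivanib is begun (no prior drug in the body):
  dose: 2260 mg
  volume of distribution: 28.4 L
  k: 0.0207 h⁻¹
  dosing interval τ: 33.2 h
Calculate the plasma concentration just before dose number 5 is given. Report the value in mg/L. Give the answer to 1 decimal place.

C₀ per dose = Dose / Vd = 2260 / 28.4 = 79.58 mg/L
Fraction remaining after one interval: r = e^(−kτ) = e^(−0.02070 × 33.2) = 0.5030
Before dose 5, 4 doses have been given (aged 1τ, 2τ, 3τ, 4τ).
C_trough = C₀ × (r + r² + … + r^4) = C₀ × r(1−r^4)/(1−r)
        = 79.58 × 0.5030 × (1 − 0.06401) / (1 − 0.5030) = 75.39 mg/L

75.4 mg/L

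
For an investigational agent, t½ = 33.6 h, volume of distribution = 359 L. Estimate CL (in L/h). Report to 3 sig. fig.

7.41 L/h

k = ln2 / t½ = 0.693147 / 33.6 = 0.02063 h⁻¹
CL = k × Vd = 0.02063 × 359 = 7.406 L/h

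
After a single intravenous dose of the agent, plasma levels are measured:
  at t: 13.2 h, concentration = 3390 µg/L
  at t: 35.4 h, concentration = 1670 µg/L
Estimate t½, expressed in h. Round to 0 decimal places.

k = ln(C₁/C₂) / (t₂ − t₁) = ln(3390/1670) / (35.4 − 13.2)
  = 0.7080 / 22.20 = 0.03189 h⁻¹
t½ = ln2 / k = 0.693147 / 0.03189 = 21.74 h

22 h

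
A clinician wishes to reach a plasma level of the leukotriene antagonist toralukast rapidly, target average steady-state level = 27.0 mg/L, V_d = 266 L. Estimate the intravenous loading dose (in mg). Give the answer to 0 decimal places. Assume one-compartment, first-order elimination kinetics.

LD = Css × Vd = 27.0 × 266 = 7182 mg

7182 mg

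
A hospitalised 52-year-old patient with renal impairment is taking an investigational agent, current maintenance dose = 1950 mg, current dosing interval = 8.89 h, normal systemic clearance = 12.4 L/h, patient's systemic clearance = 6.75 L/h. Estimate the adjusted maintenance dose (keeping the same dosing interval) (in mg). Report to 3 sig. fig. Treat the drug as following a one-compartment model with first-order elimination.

1060 mg

To keep the same average steady-state level, dosing rate must scale with clearance.
CL ratio = 6.75 / 12.4 = 0.5444
New dose (same interval) = 1950 × 0.5444 = 1062 mg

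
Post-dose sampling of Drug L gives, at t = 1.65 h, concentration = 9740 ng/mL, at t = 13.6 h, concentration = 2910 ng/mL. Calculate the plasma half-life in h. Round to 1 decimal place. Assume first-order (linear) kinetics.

6.9 h

k = ln(C₁/C₂) / (t₂ − t₁) = ln(9740/2910) / (13.6 − 1.65)
  = 1.208 / 11.95 = 0.1011 h⁻¹
t½ = ln2 / k = 0.693147 / 0.1011 = 6.856 h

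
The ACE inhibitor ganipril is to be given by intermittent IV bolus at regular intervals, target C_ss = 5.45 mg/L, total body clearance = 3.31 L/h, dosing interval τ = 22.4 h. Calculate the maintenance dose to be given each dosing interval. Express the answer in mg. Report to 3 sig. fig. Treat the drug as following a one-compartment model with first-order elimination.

At steady state, Dose/τ = Css × CL.
Dose = Css × CL × τ = 5.45 × 3.310 × 22.4 = 404.1 mg

404 mg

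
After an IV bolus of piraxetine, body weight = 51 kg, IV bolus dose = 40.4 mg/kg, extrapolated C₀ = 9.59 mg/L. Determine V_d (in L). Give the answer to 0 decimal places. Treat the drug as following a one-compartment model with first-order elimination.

Dose = 40.4 × 51 = 2060 mg
Vd = Dose / C₀ = 2060 / 9.59 = 214.8 L

215 L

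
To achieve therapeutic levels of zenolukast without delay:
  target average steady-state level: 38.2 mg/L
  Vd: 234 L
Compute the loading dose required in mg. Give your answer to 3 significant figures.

8940 mg

LD = Css × Vd = 38.2 × 234 = 8939 mg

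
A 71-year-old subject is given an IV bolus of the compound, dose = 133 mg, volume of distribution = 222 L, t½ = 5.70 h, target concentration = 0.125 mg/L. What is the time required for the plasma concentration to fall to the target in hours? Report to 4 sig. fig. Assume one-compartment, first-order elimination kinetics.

C₀ = Dose / Vd = 133.0 / 222 = 0.5991 mg/L
k = ln2 / t½ = 0.693147 / 5.70 = 0.1216 h⁻¹
t = ln(C₀ / C) / k = ln(0.5991 / 0.125) / 0.1216
  = ln(4.793) / 0.1216 = 1.567 / 0.1216 = 12.89 h

12.89 h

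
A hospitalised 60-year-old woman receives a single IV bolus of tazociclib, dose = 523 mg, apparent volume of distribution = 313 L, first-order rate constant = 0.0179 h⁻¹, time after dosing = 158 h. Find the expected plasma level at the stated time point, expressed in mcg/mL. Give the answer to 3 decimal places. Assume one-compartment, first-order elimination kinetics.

C₀ = Dose / Vd = 523.0 / 313 = 1.671 mg/L
C = C₀ · e^(−k·t) = 1.671 × e^(−0.01790 × 158)
  = 1.671 × 0.05912 = 0.09879 mg/L
(0.09879 mg/L = 0.09879 mcg/mL)

0.099 mcg/mL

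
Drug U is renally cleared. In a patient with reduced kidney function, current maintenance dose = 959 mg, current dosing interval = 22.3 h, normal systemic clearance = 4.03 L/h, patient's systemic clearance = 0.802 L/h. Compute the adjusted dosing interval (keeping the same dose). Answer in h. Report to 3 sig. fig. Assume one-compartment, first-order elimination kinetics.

To keep the same average steady-state level, dosing rate must scale with clearance.
CL ratio = 0.802 / 4.03 = 0.1990
New interval (same dose) = 22.3 / 0.1990 = 112.1 h

112 h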